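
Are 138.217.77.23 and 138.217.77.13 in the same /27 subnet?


Mask: 255.255.255.224
138.217.77.23 AND mask = 138.217.77.0
138.217.77.13 AND mask = 138.217.77.0
Yes, same subnet (138.217.77.0)


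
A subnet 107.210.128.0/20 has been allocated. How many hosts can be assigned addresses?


Host bits = 32 - 20 = 12
Total addresses = 2^12 = 4096
Usable = total - 2 (network and broadcast)
Usable hosts: 4094


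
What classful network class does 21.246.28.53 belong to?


First octet: 21
Binary: 00010101
0xxxxxxx -> Class A (1-126)
Class A, default mask 255.0.0.0 (/8)


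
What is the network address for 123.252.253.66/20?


IP:   01111011.11111100.11111101.01000010
Mask: 11111111.11111111.11110000.00000000
AND operation:
Net:  01111011.11111100.11110000.00000000
Network: 123.252.240.0/20


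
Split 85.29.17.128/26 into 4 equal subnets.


New prefix = 26 + 2 = 28
Each subnet has 16 addresses
  85.29.17.128/28
  85.29.17.144/28
  85.29.17.160/28
  85.29.17.176/28
Subnets: 85.29.17.128/28, 85.29.17.144/28, 85.29.17.160/28, 85.29.17.176/28


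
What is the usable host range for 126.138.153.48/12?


Network: 126.128.0.0
Broadcast: 126.143.255.255
First usable = network + 1
Last usable = broadcast - 1
Range: 126.128.0.1 to 126.143.255.254


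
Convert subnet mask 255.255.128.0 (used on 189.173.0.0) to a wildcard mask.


Subnet mask: 255.255.128.0
Wildcard = 255.255.255.255 - subnet mask
255 - 255 = 0
255 - 255 = 0
255 - 128 = 127
255 - 0 = 255
Wildcard: 0.0.127.255


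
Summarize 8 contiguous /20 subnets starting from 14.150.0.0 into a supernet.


Original prefix: /20
Number of subnets: 8 = 2^3
New prefix = 20 - 3 = 17
Supernet: 14.150.0.0/17


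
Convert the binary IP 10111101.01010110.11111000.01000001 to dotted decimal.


10111101 = 189
01010110 = 86
11111000 = 248
01000001 = 65
IP: 189.86.248.65


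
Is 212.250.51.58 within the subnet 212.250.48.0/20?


Subnet network: 212.250.48.0
Test IP AND mask: 212.250.48.0
Yes, 212.250.51.58 is in 212.250.48.0/20


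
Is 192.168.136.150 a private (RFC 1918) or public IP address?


RFC 1918 private ranges:
  10.0.0.0/8 (10.0.0.0 - 10.255.255.255)
  172.16.0.0/12 (172.16.0.0 - 172.31.255.255)
  192.168.0.0/16 (192.168.0.0 - 192.168.255.255)
Private (in 192.168.0.0/16)


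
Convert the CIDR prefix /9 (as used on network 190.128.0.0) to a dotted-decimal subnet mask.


/9 means 9 network bits, 23 host bits
Binary: 11111111100000000000000000000000
Mask: 255.128.0.0


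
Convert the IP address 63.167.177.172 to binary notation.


63 = 00111111
167 = 10100111
177 = 10110001
172 = 10101100
Binary: 00111111.10100111.10110001.10101100


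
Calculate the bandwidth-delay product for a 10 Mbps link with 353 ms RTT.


BDP = bandwidth * RTT
= 10 Mbps * 353 ms
= 10 * 1e6 * 353 / 1000 bits
= 3530000 bits
= 441250 bytes
= 430.9082 KB
BDP = 3530000 bits (441250 bytes)


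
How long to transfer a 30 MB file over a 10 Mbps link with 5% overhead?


Effective throughput = 10 * (1 - 5/100) = 9.5 Mbps
File size in Mb = 30 * 8 = 240 Mb
Time = 240 / 9.5
Time = 25.2632 seconds


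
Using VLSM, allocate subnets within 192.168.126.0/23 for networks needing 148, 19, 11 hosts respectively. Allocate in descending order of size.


148 hosts -> /24 (254 usable): 192.168.126.0/24
19 hosts -> /27 (30 usable): 192.168.127.0/27
11 hosts -> /28 (14 usable): 192.168.127.32/28
Allocation: 192.168.126.0/24 (148 hosts, 254 usable); 192.168.127.0/27 (19 hosts, 30 usable); 192.168.127.32/28 (11 hosts, 14 usable)


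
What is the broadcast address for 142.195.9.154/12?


Network: 142.192.0.0/12
Host bits = 20
Set all host bits to 1:
Broadcast: 142.207.255.255


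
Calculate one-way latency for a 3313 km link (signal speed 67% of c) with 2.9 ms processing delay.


Speed = 0.67 * 3e5 km/s = 201000 km/s
Propagation delay = 3313 / 201000 = 0.0165 s = 16.4826 ms
Processing delay = 2.9 ms
Total one-way latency = 19.3826 ms


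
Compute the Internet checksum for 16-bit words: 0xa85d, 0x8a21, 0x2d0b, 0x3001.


Sum all words (with carry folding):
+ 0xa85d = 0xa85d
+ 0x8a21 = 0x327f
+ 0x2d0b = 0x5f8a
+ 0x3001 = 0x8f8b
One's complement: ~0x8f8b
Checksum = 0x7074


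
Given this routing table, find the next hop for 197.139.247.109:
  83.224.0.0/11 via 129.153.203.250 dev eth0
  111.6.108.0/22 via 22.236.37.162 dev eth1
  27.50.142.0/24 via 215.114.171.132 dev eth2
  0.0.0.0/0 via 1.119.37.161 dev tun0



Longest prefix match for 197.139.247.109:
  /11 83.224.0.0: no
  /22 111.6.108.0: no
  /24 27.50.142.0: no
  /0 0.0.0.0: MATCH
Selected: next-hop 1.119.37.161 via tun0 (matched /0)


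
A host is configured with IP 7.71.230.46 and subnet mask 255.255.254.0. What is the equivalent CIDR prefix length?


Binary: 11111111.11111111.11111110.00000000
Count leading 1s
Prefix: /23


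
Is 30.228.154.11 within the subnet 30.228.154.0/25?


Subnet network: 30.228.154.0
Test IP AND mask: 30.228.154.0
Yes, 30.228.154.11 is in 30.228.154.0/25


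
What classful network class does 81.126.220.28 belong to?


First octet: 81
Binary: 01010001
0xxxxxxx -> Class A (1-126)
Class A, default mask 255.0.0.0 (/8)


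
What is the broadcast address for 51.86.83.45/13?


Network: 51.80.0.0/13
Host bits = 19
Set all host bits to 1:
Broadcast: 51.87.255.255


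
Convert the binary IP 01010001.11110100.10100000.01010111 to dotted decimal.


01010001 = 81
11110100 = 244
10100000 = 160
01010111 = 87
IP: 81.244.160.87


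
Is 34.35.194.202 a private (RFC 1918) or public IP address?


RFC 1918 private ranges:
  10.0.0.0/8 (10.0.0.0 - 10.255.255.255)
  172.16.0.0/12 (172.16.0.0 - 172.31.255.255)
  192.168.0.0/16 (192.168.0.0 - 192.168.255.255)
Public (not in any RFC 1918 range)


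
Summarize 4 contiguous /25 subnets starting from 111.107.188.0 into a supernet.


Original prefix: /25
Number of subnets: 4 = 2^2
New prefix = 25 - 2 = 23
Supernet: 111.107.188.0/23


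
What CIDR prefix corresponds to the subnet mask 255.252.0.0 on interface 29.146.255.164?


Binary: 11111111.11111100.00000000.00000000
Count leading 1s
Prefix: /14


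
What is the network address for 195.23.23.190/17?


IP:   11000011.00010111.00010111.10111110
Mask: 11111111.11111111.10000000.00000000
AND operation:
Net:  11000011.00010111.00000000.00000000
Network: 195.23.0.0/17


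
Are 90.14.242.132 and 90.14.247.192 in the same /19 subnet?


Mask: 255.255.224.0
90.14.242.132 AND mask = 90.14.224.0
90.14.247.192 AND mask = 90.14.224.0
Yes, same subnet (90.14.224.0)


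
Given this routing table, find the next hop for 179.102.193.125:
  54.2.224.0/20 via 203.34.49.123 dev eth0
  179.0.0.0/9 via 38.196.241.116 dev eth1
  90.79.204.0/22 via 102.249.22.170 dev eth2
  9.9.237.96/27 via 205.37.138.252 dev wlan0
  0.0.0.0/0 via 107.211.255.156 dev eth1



Longest prefix match for 179.102.193.125:
  /20 54.2.224.0: no
  /9 179.0.0.0: MATCH
  /22 90.79.204.0: no
  /27 9.9.237.96: no
  /0 0.0.0.0: MATCH
Selected: next-hop 38.196.241.116 via eth1 (matched /9)


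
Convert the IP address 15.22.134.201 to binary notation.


15 = 00001111
22 = 00010110
134 = 10000110
201 = 11001001
Binary: 00001111.00010110.10000110.11001001


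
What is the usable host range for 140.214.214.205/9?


Network: 140.128.0.0
Broadcast: 140.255.255.255
First usable = network + 1
Last usable = broadcast - 1
Range: 140.128.0.1 to 140.255.255.254


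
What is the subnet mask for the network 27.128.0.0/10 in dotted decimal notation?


/10 means 10 network bits, 22 host bits
Binary: 11111111110000000000000000000000
Mask: 255.192.0.0


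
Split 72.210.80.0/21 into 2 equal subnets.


New prefix = 21 + 1 = 22
Each subnet has 1024 addresses
  72.210.80.0/22
  72.210.84.0/22
Subnets: 72.210.80.0/22, 72.210.84.0/22


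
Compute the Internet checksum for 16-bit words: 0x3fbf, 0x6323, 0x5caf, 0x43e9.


Sum all words (with carry folding):
+ 0x3fbf = 0x3fbf
+ 0x6323 = 0xa2e2
+ 0x5caf = 0xff91
+ 0x43e9 = 0x437b
One's complement: ~0x437b
Checksum = 0xbc84


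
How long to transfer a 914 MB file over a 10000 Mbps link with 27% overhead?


Effective throughput = 10000 * (1 - 27/100) = 7300 Mbps
File size in Mb = 914 * 8 = 7312 Mb
Time = 7312 / 7300
Time = 1.0016 seconds


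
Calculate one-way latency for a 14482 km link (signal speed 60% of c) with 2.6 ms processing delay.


Speed = 0.6 * 3e5 km/s = 180000 km/s
Propagation delay = 14482 / 180000 = 0.0805 s = 80.4556 ms
Processing delay = 2.6 ms
Total one-way latency = 83.0556 ms


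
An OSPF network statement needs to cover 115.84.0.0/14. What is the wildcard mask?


Subnet mask: 255.252.0.0
Wildcard = 255.255.255.255 - subnet mask
255 - 255 = 0
255 - 252 = 3
255 - 0 = 255
255 - 0 = 255
Wildcard: 0.3.255.255


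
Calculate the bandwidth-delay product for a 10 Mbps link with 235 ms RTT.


BDP = bandwidth * RTT
= 10 Mbps * 235 ms
= 10 * 1e6 * 235 / 1000 bits
= 2350000 bits
= 293750 bytes
= 286.8652 KB
BDP = 2350000 bits (293750 bytes)


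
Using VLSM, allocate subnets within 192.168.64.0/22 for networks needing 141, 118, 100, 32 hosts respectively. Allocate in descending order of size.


141 hosts -> /24 (254 usable): 192.168.64.0/24
118 hosts -> /25 (126 usable): 192.168.65.0/25
100 hosts -> /25 (126 usable): 192.168.65.128/25
32 hosts -> /26 (62 usable): 192.168.66.0/26
Allocation: 192.168.64.0/24 (141 hosts, 254 usable); 192.168.65.0/25 (118 hosts, 126 usable); 192.168.65.128/25 (100 hosts, 126 usable); 192.168.66.0/26 (32 hosts, 62 usable)


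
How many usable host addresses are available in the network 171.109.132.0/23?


Host bits = 32 - 23 = 9
Total addresses = 2^9 = 512
Usable = total - 2 (network and broadcast)
Usable hosts: 510


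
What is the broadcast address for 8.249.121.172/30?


Network: 8.249.121.172/30
Host bits = 2
Set all host bits to 1:
Broadcast: 8.249.121.175


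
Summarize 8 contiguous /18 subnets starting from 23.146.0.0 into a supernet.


Original prefix: /18
Number of subnets: 8 = 2^3
New prefix = 18 - 3 = 15
Supernet: 23.146.0.0/15


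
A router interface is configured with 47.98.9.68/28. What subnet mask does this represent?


/28 means 28 network bits, 4 host bits
Binary: 11111111111111111111111111110000
Mask: 255.255.255.240


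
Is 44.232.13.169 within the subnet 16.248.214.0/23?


Subnet network: 16.248.214.0
Test IP AND mask: 44.232.12.0
No, 44.232.13.169 is not in 16.248.214.0/23


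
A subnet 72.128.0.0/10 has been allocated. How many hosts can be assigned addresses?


Host bits = 32 - 10 = 22
Total addresses = 2^22 = 4194304
Usable = total - 2 (network and broadcast)
Usable hosts: 4194302


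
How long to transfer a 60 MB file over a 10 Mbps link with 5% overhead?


Effective throughput = 10 * (1 - 5/100) = 9.5 Mbps
File size in Mb = 60 * 8 = 480 Mb
Time = 480 / 9.5
Time = 50.5263 seconds


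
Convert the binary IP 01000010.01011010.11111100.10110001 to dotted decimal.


01000010 = 66
01011010 = 90
11111100 = 252
10110001 = 177
IP: 66.90.252.177


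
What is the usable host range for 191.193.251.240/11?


Network: 191.192.0.0
Broadcast: 191.223.255.255
First usable = network + 1
Last usable = broadcast - 1
Range: 191.192.0.1 to 191.223.255.254


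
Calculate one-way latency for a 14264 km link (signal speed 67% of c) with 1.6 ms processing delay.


Speed = 0.67 * 3e5 km/s = 201000 km/s
Propagation delay = 14264 / 201000 = 0.071 s = 70.9652 ms
Processing delay = 1.6 ms
Total one-way latency = 72.5652 ms


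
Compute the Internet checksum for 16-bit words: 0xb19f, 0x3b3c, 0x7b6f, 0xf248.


Sum all words (with carry folding):
+ 0xb19f = 0xb19f
+ 0x3b3c = 0xecdb
+ 0x7b6f = 0x684b
+ 0xf248 = 0x5a94
One's complement: ~0x5a94
Checksum = 0xa56b


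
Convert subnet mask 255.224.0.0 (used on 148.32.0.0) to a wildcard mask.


Subnet mask: 255.224.0.0
Wildcard = 255.255.255.255 - subnet mask
255 - 255 = 0
255 - 224 = 31
255 - 0 = 255
255 - 0 = 255
Wildcard: 0.31.255.255


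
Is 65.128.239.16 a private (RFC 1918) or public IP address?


RFC 1918 private ranges:
  10.0.0.0/8 (10.0.0.0 - 10.255.255.255)
  172.16.0.0/12 (172.16.0.0 - 172.31.255.255)
  192.168.0.0/16 (192.168.0.0 - 192.168.255.255)
Public (not in any RFC 1918 range)


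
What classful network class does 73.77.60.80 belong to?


First octet: 73
Binary: 01001001
0xxxxxxx -> Class A (1-126)
Class A, default mask 255.0.0.0 (/8)


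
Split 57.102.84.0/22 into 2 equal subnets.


New prefix = 22 + 1 = 23
Each subnet has 512 addresses
  57.102.84.0/23
  57.102.86.0/23
Subnets: 57.102.84.0/23, 57.102.86.0/23


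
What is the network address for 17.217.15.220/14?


IP:   00010001.11011001.00001111.11011100
Mask: 11111111.11111100.00000000.00000000
AND operation:
Net:  00010001.11011000.00000000.00000000
Network: 17.216.0.0/14


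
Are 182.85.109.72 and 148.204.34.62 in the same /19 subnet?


Mask: 255.255.224.0
182.85.109.72 AND mask = 182.85.96.0
148.204.34.62 AND mask = 148.204.32.0
No, different subnets (182.85.96.0 vs 148.204.32.0)


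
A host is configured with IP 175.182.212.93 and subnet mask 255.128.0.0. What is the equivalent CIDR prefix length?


Binary: 11111111.10000000.00000000.00000000
Count leading 1s
Prefix: /9


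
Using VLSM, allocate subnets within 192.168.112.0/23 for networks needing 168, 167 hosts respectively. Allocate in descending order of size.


168 hosts -> /24 (254 usable): 192.168.112.0/24
167 hosts -> /24 (254 usable): 192.168.113.0/24
Allocation: 192.168.112.0/24 (168 hosts, 254 usable); 192.168.113.0/24 (167 hosts, 254 usable)


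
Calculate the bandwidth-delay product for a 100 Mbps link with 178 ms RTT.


BDP = bandwidth * RTT
= 100 Mbps * 178 ms
= 100 * 1e6 * 178 / 1000 bits
= 17800000 bits
= 2225000 bytes
= 2172.8516 KB
BDP = 17800000 bits (2225000 bytes)


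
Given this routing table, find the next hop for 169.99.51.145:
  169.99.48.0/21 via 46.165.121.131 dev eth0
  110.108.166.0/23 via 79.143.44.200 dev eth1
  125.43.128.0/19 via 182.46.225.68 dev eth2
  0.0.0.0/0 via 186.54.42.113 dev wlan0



Longest prefix match for 169.99.51.145:
  /21 169.99.48.0: MATCH
  /23 110.108.166.0: no
  /19 125.43.128.0: no
  /0 0.0.0.0: MATCH
Selected: next-hop 46.165.121.131 via eth0 (matched /21)


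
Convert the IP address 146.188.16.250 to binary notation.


146 = 10010010
188 = 10111100
16 = 00010000
250 = 11111010
Binary: 10010010.10111100.00010000.11111010


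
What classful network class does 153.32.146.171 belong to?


First octet: 153
Binary: 10011001
10xxxxxx -> Class B (128-191)
Class B, default mask 255.255.0.0 (/16)


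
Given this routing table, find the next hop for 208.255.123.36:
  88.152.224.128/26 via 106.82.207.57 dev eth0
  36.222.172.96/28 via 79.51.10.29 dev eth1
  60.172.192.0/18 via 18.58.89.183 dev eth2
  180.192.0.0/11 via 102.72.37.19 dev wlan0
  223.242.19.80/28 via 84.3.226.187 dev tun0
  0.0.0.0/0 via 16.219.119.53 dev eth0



Longest prefix match for 208.255.123.36:
  /26 88.152.224.128: no
  /28 36.222.172.96: no
  /18 60.172.192.0: no
  /11 180.192.0.0: no
  /28 223.242.19.80: no
  /0 0.0.0.0: MATCH
Selected: next-hop 16.219.119.53 via eth0 (matched /0)


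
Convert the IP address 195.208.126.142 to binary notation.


195 = 11000011
208 = 11010000
126 = 01111110
142 = 10001110
Binary: 11000011.11010000.01111110.10001110


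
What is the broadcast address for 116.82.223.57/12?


Network: 116.80.0.0/12
Host bits = 20
Set all host bits to 1:
Broadcast: 116.95.255.255


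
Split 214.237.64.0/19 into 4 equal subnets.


New prefix = 19 + 2 = 21
Each subnet has 2048 addresses
  214.237.64.0/21
  214.237.72.0/21
  214.237.80.0/21
  214.237.88.0/21
Subnets: 214.237.64.0/21, 214.237.72.0/21, 214.237.80.0/21, 214.237.88.0/21


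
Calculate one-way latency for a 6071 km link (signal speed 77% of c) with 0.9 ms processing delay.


Speed = 0.77 * 3e5 km/s = 231000 km/s
Propagation delay = 6071 / 231000 = 0.0263 s = 26.2814 ms
Processing delay = 0.9 ms
Total one-way latency = 27.1814 ms


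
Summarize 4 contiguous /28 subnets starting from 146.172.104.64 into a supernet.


Original prefix: /28
Number of subnets: 4 = 2^2
New prefix = 28 - 2 = 26
Supernet: 146.172.104.64/26


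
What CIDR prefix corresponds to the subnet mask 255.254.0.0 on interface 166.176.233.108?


Binary: 11111111.11111110.00000000.00000000
Count leading 1s
Prefix: /15


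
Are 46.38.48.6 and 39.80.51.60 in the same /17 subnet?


Mask: 255.255.128.0
46.38.48.6 AND mask = 46.38.0.0
39.80.51.60 AND mask = 39.80.0.0
No, different subnets (46.38.0.0 vs 39.80.0.0)


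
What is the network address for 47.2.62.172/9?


IP:   00101111.00000010.00111110.10101100
Mask: 11111111.10000000.00000000.00000000
AND operation:
Net:  00101111.00000000.00000000.00000000
Network: 47.0.0.0/9


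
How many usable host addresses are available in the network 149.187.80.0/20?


Host bits = 32 - 20 = 12
Total addresses = 2^12 = 4096
Usable = total - 2 (network and broadcast)
Usable hosts: 4094


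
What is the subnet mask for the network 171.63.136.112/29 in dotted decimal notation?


/29 means 29 network bits, 3 host bits
Binary: 11111111111111111111111111111000
Mask: 255.255.255.248


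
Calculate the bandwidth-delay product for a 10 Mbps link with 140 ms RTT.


BDP = bandwidth * RTT
= 10 Mbps * 140 ms
= 10 * 1e6 * 140 / 1000 bits
= 1400000 bits
= 175000 bytes
= 170.8984 KB
BDP = 1400000 bits (175000 bytes)


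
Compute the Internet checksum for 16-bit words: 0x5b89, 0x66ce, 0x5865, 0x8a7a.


Sum all words (with carry folding):
+ 0x5b89 = 0x5b89
+ 0x66ce = 0xc257
+ 0x5865 = 0x1abd
+ 0x8a7a = 0xa537
One's complement: ~0xa537
Checksum = 0x5ac8


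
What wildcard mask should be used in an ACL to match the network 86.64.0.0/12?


Subnet mask: 255.240.0.0
Wildcard = 255.255.255.255 - subnet mask
255 - 255 = 0
255 - 240 = 15
255 - 0 = 255
255 - 0 = 255
Wildcard: 0.15.255.255


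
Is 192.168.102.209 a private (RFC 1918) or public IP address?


RFC 1918 private ranges:
  10.0.0.0/8 (10.0.0.0 - 10.255.255.255)
  172.16.0.0/12 (172.16.0.0 - 172.31.255.255)
  192.168.0.0/16 (192.168.0.0 - 192.168.255.255)
Private (in 192.168.0.0/16)


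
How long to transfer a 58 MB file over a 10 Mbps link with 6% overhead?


Effective throughput = 10 * (1 - 6/100) = 9.4 Mbps
File size in Mb = 58 * 8 = 464 Mb
Time = 464 / 9.4
Time = 49.3617 seconds


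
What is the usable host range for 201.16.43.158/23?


Network: 201.16.42.0
Broadcast: 201.16.43.255
First usable = network + 1
Last usable = broadcast - 1
Range: 201.16.42.1 to 201.16.43.254


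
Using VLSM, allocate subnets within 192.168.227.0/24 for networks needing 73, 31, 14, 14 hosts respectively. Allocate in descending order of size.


73 hosts -> /25 (126 usable): 192.168.227.0/25
31 hosts -> /26 (62 usable): 192.168.227.128/26
14 hosts -> /28 (14 usable): 192.168.227.192/28
14 hosts -> /28 (14 usable): 192.168.227.208/28
Allocation: 192.168.227.0/25 (73 hosts, 126 usable); 192.168.227.128/26 (31 hosts, 62 usable); 192.168.227.192/28 (14 hosts, 14 usable); 192.168.227.208/28 (14 hosts, 14 usable)


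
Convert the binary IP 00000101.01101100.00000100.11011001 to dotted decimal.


00000101 = 5
01101100 = 108
00000100 = 4
11011001 = 217
IP: 5.108.4.217


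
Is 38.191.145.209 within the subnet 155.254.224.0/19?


Subnet network: 155.254.224.0
Test IP AND mask: 38.191.128.0
No, 38.191.145.209 is not in 155.254.224.0/19


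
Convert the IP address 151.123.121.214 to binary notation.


151 = 10010111
123 = 01111011
121 = 01111001
214 = 11010110
Binary: 10010111.01111011.01111001.11010110


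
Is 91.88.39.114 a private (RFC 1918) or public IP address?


RFC 1918 private ranges:
  10.0.0.0/8 (10.0.0.0 - 10.255.255.255)
  172.16.0.0/12 (172.16.0.0 - 172.31.255.255)
  192.168.0.0/16 (192.168.0.0 - 192.168.255.255)
Public (not in any RFC 1918 range)


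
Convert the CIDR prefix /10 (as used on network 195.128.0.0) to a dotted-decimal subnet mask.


/10 means 10 network bits, 22 host bits
Binary: 11111111110000000000000000000000
Mask: 255.192.0.0


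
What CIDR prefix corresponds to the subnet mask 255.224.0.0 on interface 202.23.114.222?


Binary: 11111111.11100000.00000000.00000000
Count leading 1s
Prefix: /11


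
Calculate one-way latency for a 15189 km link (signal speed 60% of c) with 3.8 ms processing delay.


Speed = 0.6 * 3e5 km/s = 180000 km/s
Propagation delay = 15189 / 180000 = 0.0844 s = 84.3833 ms
Processing delay = 3.8 ms
Total one-way latency = 88.1833 ms


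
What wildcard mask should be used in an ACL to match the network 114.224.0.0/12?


Subnet mask: 255.240.0.0
Wildcard = 255.255.255.255 - subnet mask
255 - 255 = 0
255 - 240 = 15
255 - 0 = 255
255 - 0 = 255
Wildcard: 0.15.255.255


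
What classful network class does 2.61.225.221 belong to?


First octet: 2
Binary: 00000010
0xxxxxxx -> Class A (1-126)
Class A, default mask 255.0.0.0 (/8)


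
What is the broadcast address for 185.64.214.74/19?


Network: 185.64.192.0/19
Host bits = 13
Set all host bits to 1:
Broadcast: 185.64.223.255


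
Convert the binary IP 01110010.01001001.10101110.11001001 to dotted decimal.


01110010 = 114
01001001 = 73
10101110 = 174
11001001 = 201
IP: 114.73.174.201


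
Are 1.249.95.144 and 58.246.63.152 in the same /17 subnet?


Mask: 255.255.128.0
1.249.95.144 AND mask = 1.249.0.0
58.246.63.152 AND mask = 58.246.0.0
No, different subnets (1.249.0.0 vs 58.246.0.0)


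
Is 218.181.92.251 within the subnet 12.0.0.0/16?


Subnet network: 12.0.0.0
Test IP AND mask: 218.181.0.0
No, 218.181.92.251 is not in 12.0.0.0/16


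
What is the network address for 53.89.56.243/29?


IP:   00110101.01011001.00111000.11110011
Mask: 11111111.11111111.11111111.11111000
AND operation:
Net:  00110101.01011001.00111000.11110000
Network: 53.89.56.240/29


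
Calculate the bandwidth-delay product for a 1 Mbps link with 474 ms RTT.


BDP = bandwidth * RTT
= 1 Mbps * 474 ms
= 1 * 1e6 * 474 / 1000 bits
= 474000 bits
= 59250 bytes
= 57.8613 KB
BDP = 474000 bits (59250 bytes)


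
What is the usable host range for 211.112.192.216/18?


Network: 211.112.192.0
Broadcast: 211.112.255.255
First usable = network + 1
Last usable = broadcast - 1
Range: 211.112.192.1 to 211.112.255.254


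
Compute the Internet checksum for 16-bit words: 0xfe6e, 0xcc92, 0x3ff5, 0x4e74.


Sum all words (with carry folding):
+ 0xfe6e = 0xfe6e
+ 0xcc92 = 0xcb01
+ 0x3ff5 = 0x0af7
+ 0x4e74 = 0x596b
One's complement: ~0x596b
Checksum = 0xa694


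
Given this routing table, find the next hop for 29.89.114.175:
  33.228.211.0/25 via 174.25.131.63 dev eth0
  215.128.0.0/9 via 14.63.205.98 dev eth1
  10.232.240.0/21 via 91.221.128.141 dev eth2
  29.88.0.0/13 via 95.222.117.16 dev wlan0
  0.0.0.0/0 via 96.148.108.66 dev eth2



Longest prefix match for 29.89.114.175:
  /25 33.228.211.0: no
  /9 215.128.0.0: no
  /21 10.232.240.0: no
  /13 29.88.0.0: MATCH
  /0 0.0.0.0: MATCH
Selected: next-hop 95.222.117.16 via wlan0 (matched /13)


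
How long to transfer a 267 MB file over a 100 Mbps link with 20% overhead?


Effective throughput = 100 * (1 - 20/100) = 80 Mbps
File size in Mb = 267 * 8 = 2136 Mb
Time = 2136 / 80
Time = 26.7 seconds


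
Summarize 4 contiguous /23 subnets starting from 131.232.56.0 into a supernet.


Original prefix: /23
Number of subnets: 4 = 2^2
New prefix = 23 - 2 = 21
Supernet: 131.232.56.0/21


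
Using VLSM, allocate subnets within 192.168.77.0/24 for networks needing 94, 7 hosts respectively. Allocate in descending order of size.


94 hosts -> /25 (126 usable): 192.168.77.0/25
7 hosts -> /28 (14 usable): 192.168.77.128/28
Allocation: 192.168.77.0/25 (94 hosts, 126 usable); 192.168.77.128/28 (7 hosts, 14 usable)


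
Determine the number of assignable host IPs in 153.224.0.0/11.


Host bits = 32 - 11 = 21
Total addresses = 2^21 = 2097152
Usable = total - 2 (network and broadcast)
Usable hosts: 2097150


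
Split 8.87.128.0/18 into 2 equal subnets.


New prefix = 18 + 1 = 19
Each subnet has 8192 addresses
  8.87.128.0/19
  8.87.160.0/19
Subnets: 8.87.128.0/19, 8.87.160.0/19


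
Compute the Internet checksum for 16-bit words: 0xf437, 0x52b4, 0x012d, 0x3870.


Sum all words (with carry folding):
+ 0xf437 = 0xf437
+ 0x52b4 = 0x46ec
+ 0x012d = 0x4819
+ 0x3870 = 0x8089
One's complement: ~0x8089
Checksum = 0x7f76


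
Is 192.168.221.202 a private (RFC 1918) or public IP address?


RFC 1918 private ranges:
  10.0.0.0/8 (10.0.0.0 - 10.255.255.255)
  172.16.0.0/12 (172.16.0.0 - 172.31.255.255)
  192.168.0.0/16 (192.168.0.0 - 192.168.255.255)
Private (in 192.168.0.0/16)


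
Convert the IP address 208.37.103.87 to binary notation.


208 = 11010000
37 = 00100101
103 = 01100111
87 = 01010111
Binary: 11010000.00100101.01100111.01010111


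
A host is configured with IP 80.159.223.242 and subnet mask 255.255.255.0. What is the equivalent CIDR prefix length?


Binary: 11111111.11111111.11111111.00000000
Count leading 1s
Prefix: /24


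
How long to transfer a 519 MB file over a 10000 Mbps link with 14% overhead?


Effective throughput = 10000 * (1 - 14/100) = 8600 Mbps
File size in Mb = 519 * 8 = 4152 Mb
Time = 4152 / 8600
Time = 0.4828 seconds


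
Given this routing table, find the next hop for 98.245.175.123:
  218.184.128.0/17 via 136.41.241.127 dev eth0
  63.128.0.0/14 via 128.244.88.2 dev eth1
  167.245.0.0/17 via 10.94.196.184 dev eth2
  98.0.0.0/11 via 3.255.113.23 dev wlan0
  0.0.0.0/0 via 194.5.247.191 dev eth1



Longest prefix match for 98.245.175.123:
  /17 218.184.128.0: no
  /14 63.128.0.0: no
  /17 167.245.0.0: no
  /11 98.0.0.0: no
  /0 0.0.0.0: MATCH
Selected: next-hop 194.5.247.191 via eth1 (matched /0)


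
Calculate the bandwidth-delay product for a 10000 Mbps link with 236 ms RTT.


BDP = bandwidth * RTT
= 10000 Mbps * 236 ms
= 10000 * 1e6 * 236 / 1000 bits
= 2360000000 bits
= 295000000 bytes
= 288085.9375 KB
BDP = 2360000000 bits (295000000 bytes)


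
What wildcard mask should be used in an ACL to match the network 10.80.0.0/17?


Subnet mask: 255.255.128.0
Wildcard = 255.255.255.255 - subnet mask
255 - 255 = 0
255 - 255 = 0
255 - 128 = 127
255 - 0 = 255
Wildcard: 0.0.127.255


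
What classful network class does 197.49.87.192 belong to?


First octet: 197
Binary: 11000101
110xxxxx -> Class C (192-223)
Class C, default mask 255.255.255.0 (/24)


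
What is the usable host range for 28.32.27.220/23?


Network: 28.32.26.0
Broadcast: 28.32.27.255
First usable = network + 1
Last usable = broadcast - 1
Range: 28.32.26.1 to 28.32.27.254


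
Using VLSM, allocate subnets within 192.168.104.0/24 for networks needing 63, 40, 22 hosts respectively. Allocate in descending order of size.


63 hosts -> /25 (126 usable): 192.168.104.0/25
40 hosts -> /26 (62 usable): 192.168.104.128/26
22 hosts -> /27 (30 usable): 192.168.104.192/27
Allocation: 192.168.104.0/25 (63 hosts, 126 usable); 192.168.104.128/26 (40 hosts, 62 usable); 192.168.104.192/27 (22 hosts, 30 usable)


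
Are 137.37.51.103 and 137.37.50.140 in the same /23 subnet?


Mask: 255.255.254.0
137.37.51.103 AND mask = 137.37.50.0
137.37.50.140 AND mask = 137.37.50.0
Yes, same subnet (137.37.50.0)


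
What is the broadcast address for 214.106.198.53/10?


Network: 214.64.0.0/10
Host bits = 22
Set all host bits to 1:
Broadcast: 214.127.255.255


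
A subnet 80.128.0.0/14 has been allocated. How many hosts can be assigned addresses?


Host bits = 32 - 14 = 18
Total addresses = 2^18 = 262144
Usable = total - 2 (network and broadcast)
Usable hosts: 262142


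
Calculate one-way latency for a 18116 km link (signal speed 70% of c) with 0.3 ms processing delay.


Speed = 0.7 * 3e5 km/s = 210000 km/s
Propagation delay = 18116 / 210000 = 0.0863 s = 86.2667 ms
Processing delay = 0.3 ms
Total one-way latency = 86.5667 ms


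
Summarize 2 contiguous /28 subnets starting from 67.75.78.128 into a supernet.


Original prefix: /28
Number of subnets: 2 = 2^1
New prefix = 28 - 1 = 27
Supernet: 67.75.78.128/27


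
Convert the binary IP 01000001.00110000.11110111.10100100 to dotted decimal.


01000001 = 65
00110000 = 48
11110111 = 247
10100100 = 164
IP: 65.48.247.164


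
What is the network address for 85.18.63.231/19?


IP:   01010101.00010010.00111111.11100111
Mask: 11111111.11111111.11100000.00000000
AND operation:
Net:  01010101.00010010.00100000.00000000
Network: 85.18.32.0/19


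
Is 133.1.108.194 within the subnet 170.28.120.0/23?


Subnet network: 170.28.120.0
Test IP AND mask: 133.1.108.0
No, 133.1.108.194 is not in 170.28.120.0/23


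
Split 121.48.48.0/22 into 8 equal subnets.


New prefix = 22 + 3 = 25
Each subnet has 128 addresses
  121.48.48.0/25
  121.48.48.128/25
  121.48.49.0/25
  121.48.49.128/25
  121.48.50.0/25
  121.48.50.128/25
  121.48.51.0/25
  121.48.51.128/25
Subnets: 121.48.48.0/25, 121.48.48.128/25, 121.48.49.0/25, 121.48.49.128/25, 121.48.50.0/25, 121.48.50.128/25, 121.48.51.0/25, 121.48.51.128/25


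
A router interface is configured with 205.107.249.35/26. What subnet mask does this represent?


/26 means 26 network bits, 6 host bits
Binary: 11111111111111111111111111000000
Mask: 255.255.255.192


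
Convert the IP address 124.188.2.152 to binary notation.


124 = 01111100
188 = 10111100
2 = 00000010
152 = 10011000
Binary: 01111100.10111100.00000010.10011000


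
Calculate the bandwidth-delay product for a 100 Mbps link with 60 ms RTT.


BDP = bandwidth * RTT
= 100 Mbps * 60 ms
= 100 * 1e6 * 60 / 1000 bits
= 6000000 bits
= 750000 bytes
= 732.4219 KB
BDP = 6000000 bits (750000 bytes)


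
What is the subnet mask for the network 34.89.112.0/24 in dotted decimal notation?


/24 means 24 network bits, 8 host bits
Binary: 11111111111111111111111100000000
Mask: 255.255.255.0


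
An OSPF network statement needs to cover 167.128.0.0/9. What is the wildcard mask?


Subnet mask: 255.128.0.0
Wildcard = 255.255.255.255 - subnet mask
255 - 255 = 0
255 - 128 = 127
255 - 0 = 255
255 - 0 = 255
Wildcard: 0.127.255.255


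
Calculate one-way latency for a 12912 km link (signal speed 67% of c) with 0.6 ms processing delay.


Speed = 0.67 * 3e5 km/s = 201000 km/s
Propagation delay = 12912 / 201000 = 0.0642 s = 64.2388 ms
Processing delay = 0.6 ms
Total one-way latency = 64.8388 ms


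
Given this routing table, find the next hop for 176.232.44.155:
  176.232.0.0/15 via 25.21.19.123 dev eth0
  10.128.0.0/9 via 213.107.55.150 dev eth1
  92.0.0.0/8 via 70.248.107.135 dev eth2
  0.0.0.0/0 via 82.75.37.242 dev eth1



Longest prefix match for 176.232.44.155:
  /15 176.232.0.0: MATCH
  /9 10.128.0.0: no
  /8 92.0.0.0: no
  /0 0.0.0.0: MATCH
Selected: next-hop 25.21.19.123 via eth0 (matched /15)


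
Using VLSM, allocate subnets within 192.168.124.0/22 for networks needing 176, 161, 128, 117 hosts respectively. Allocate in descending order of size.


176 hosts -> /24 (254 usable): 192.168.124.0/24
161 hosts -> /24 (254 usable): 192.168.125.0/24
128 hosts -> /24 (254 usable): 192.168.126.0/24
117 hosts -> /25 (126 usable): 192.168.127.0/25
Allocation: 192.168.124.0/24 (176 hosts, 254 usable); 192.168.125.0/24 (161 hosts, 254 usable); 192.168.126.0/24 (128 hosts, 254 usable); 192.168.127.0/25 (117 hosts, 126 usable)


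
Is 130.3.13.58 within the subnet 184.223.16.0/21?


Subnet network: 184.223.16.0
Test IP AND mask: 130.3.8.0
No, 130.3.13.58 is not in 184.223.16.0/21


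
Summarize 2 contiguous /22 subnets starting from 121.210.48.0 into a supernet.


Original prefix: /22
Number of subnets: 2 = 2^1
New prefix = 22 - 1 = 21
Supernet: 121.210.48.0/21


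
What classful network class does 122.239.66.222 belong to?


First octet: 122
Binary: 01111010
0xxxxxxx -> Class A (1-126)
Class A, default mask 255.0.0.0 (/8)


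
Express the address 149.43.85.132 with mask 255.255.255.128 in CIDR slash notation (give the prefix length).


Binary: 11111111.11111111.11111111.10000000
Count leading 1s
Prefix: /25


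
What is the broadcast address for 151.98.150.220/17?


Network: 151.98.128.0/17
Host bits = 15
Set all host bits to 1:
Broadcast: 151.98.255.255


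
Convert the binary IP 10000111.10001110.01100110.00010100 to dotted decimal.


10000111 = 135
10001110 = 142
01100110 = 102
00010100 = 20
IP: 135.142.102.20


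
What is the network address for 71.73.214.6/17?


IP:   01000111.01001001.11010110.00000110
Mask: 11111111.11111111.10000000.00000000
AND operation:
Net:  01000111.01001001.10000000.00000000
Network: 71.73.128.0/17


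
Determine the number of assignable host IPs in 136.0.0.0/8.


Host bits = 32 - 8 = 24
Total addresses = 2^24 = 16777216
Usable = total - 2 (network and broadcast)
Usable hosts: 16777214


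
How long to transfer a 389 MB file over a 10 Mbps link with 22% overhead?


Effective throughput = 10 * (1 - 22/100) = 7.8 Mbps
File size in Mb = 389 * 8 = 3112 Mb
Time = 3112 / 7.8
Time = 398.9744 seconds


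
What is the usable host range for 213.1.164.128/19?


Network: 213.1.160.0
Broadcast: 213.1.191.255
First usable = network + 1
Last usable = broadcast - 1
Range: 213.1.160.1 to 213.1.191.254


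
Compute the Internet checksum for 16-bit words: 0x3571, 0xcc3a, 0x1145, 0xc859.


Sum all words (with carry folding):
+ 0x3571 = 0x3571
+ 0xcc3a = 0x01ac
+ 0x1145 = 0x12f1
+ 0xc859 = 0xdb4a
One's complement: ~0xdb4a
Checksum = 0x24b5


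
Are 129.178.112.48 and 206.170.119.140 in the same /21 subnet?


Mask: 255.255.248.0
129.178.112.48 AND mask = 129.178.112.0
206.170.119.140 AND mask = 206.170.112.0
No, different subnets (129.178.112.0 vs 206.170.112.0)


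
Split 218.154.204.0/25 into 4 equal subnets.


New prefix = 25 + 2 = 27
Each subnet has 32 addresses
  218.154.204.0/27
  218.154.204.32/27
  218.154.204.64/27
  218.154.204.96/27
Subnets: 218.154.204.0/27, 218.154.204.32/27, 218.154.204.64/27, 218.154.204.96/27


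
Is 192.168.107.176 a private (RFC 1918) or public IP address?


RFC 1918 private ranges:
  10.0.0.0/8 (10.0.0.0 - 10.255.255.255)
  172.16.0.0/12 (172.16.0.0 - 172.31.255.255)
  192.168.0.0/16 (192.168.0.0 - 192.168.255.255)
Private (in 192.168.0.0/16)


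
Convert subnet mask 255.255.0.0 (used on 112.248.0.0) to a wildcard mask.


Subnet mask: 255.255.0.0
Wildcard = 255.255.255.255 - subnet mask
255 - 255 = 0
255 - 255 = 0
255 - 0 = 255
255 - 0 = 255
Wildcard: 0.0.255.255


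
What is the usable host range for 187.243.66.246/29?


Network: 187.243.66.240
Broadcast: 187.243.66.247
First usable = network + 1
Last usable = broadcast - 1
Range: 187.243.66.241 to 187.243.66.246


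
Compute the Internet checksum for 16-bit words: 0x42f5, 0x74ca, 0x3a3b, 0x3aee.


Sum all words (with carry folding):
+ 0x42f5 = 0x42f5
+ 0x74ca = 0xb7bf
+ 0x3a3b = 0xf1fa
+ 0x3aee = 0x2ce9
One's complement: ~0x2ce9
Checksum = 0xd316


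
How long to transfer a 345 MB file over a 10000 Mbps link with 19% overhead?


Effective throughput = 10000 * (1 - 19/100) = 8100.0 Mbps
File size in Mb = 345 * 8 = 2760 Mb
Time = 2760 / 8100.0
Time = 0.3407 seconds


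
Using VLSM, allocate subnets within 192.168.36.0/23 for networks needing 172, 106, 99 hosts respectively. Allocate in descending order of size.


172 hosts -> /24 (254 usable): 192.168.36.0/24
106 hosts -> /25 (126 usable): 192.168.37.0/25
99 hosts -> /25 (126 usable): 192.168.37.128/25
Allocation: 192.168.36.0/24 (172 hosts, 254 usable); 192.168.37.0/25 (106 hosts, 126 usable); 192.168.37.128/25 (99 hosts, 126 usable)


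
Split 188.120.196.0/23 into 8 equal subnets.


New prefix = 23 + 3 = 26
Each subnet has 64 addresses
  188.120.196.0/26
  188.120.196.64/26
  188.120.196.128/26
  188.120.196.192/26
  188.120.197.0/26
  188.120.197.64/26
  188.120.197.128/26
  188.120.197.192/26
Subnets: 188.120.196.0/26, 188.120.196.64/26, 188.120.196.128/26, 188.120.196.192/26, 188.120.197.0/26, 188.120.197.64/26, 188.120.197.128/26, 188.120.197.192/26


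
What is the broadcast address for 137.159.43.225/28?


Network: 137.159.43.224/28
Host bits = 4
Set all host bits to 1:
Broadcast: 137.159.43.239


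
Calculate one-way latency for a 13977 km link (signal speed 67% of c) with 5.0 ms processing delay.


Speed = 0.67 * 3e5 km/s = 201000 km/s
Propagation delay = 13977 / 201000 = 0.0695 s = 69.5373 ms
Processing delay = 5.0 ms
Total one-way latency = 74.5373 ms


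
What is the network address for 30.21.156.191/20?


IP:   00011110.00010101.10011100.10111111
Mask: 11111111.11111111.11110000.00000000
AND operation:
Net:  00011110.00010101.10010000.00000000
Network: 30.21.144.0/20


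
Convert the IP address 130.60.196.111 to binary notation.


130 = 10000010
60 = 00111100
196 = 11000100
111 = 01101111
Binary: 10000010.00111100.11000100.01101111


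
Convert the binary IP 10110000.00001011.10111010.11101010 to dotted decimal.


10110000 = 176
00001011 = 11
10111010 = 186
11101010 = 234
IP: 176.11.186.234


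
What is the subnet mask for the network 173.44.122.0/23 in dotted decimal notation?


/23 means 23 network bits, 9 host bits
Binary: 11111111111111111111111000000000
Mask: 255.255.254.0


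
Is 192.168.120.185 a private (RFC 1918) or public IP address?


RFC 1918 private ranges:
  10.0.0.0/8 (10.0.0.0 - 10.255.255.255)
  172.16.0.0/12 (172.16.0.0 - 172.31.255.255)
  192.168.0.0/16 (192.168.0.0 - 192.168.255.255)
Private (in 192.168.0.0/16)


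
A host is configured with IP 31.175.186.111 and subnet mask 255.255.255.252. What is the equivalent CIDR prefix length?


Binary: 11111111.11111111.11111111.11111100
Count leading 1s
Prefix: /30


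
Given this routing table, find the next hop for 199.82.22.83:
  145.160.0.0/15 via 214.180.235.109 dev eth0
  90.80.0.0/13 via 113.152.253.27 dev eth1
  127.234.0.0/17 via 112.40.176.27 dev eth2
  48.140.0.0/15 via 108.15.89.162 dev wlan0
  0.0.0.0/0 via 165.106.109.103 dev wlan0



Longest prefix match for 199.82.22.83:
  /15 145.160.0.0: no
  /13 90.80.0.0: no
  /17 127.234.0.0: no
  /15 48.140.0.0: no
  /0 0.0.0.0: MATCH
Selected: next-hop 165.106.109.103 via wlan0 (matched /0)


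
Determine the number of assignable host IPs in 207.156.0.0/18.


Host bits = 32 - 18 = 14
Total addresses = 2^14 = 16384
Usable = total - 2 (network and broadcast)
Usable hosts: 16382


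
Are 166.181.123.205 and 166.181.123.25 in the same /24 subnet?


Mask: 255.255.255.0
166.181.123.205 AND mask = 166.181.123.0
166.181.123.25 AND mask = 166.181.123.0
Yes, same subnet (166.181.123.0)


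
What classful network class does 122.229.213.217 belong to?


First octet: 122
Binary: 01111010
0xxxxxxx -> Class A (1-126)
Class A, default mask 255.0.0.0 (/8)


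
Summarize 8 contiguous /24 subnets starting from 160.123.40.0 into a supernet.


Original prefix: /24
Number of subnets: 8 = 2^3
New prefix = 24 - 3 = 21
Supernet: 160.123.40.0/21


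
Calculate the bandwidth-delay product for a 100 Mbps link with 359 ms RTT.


BDP = bandwidth * RTT
= 100 Mbps * 359 ms
= 100 * 1e6 * 359 / 1000 bits
= 35900000 bits
= 4487500 bytes
= 4382.3242 KB
BDP = 35900000 bits (4487500 bytes)


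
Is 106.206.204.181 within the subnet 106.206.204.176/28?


Subnet network: 106.206.204.176
Test IP AND mask: 106.206.204.176
Yes, 106.206.204.181 is in 106.206.204.176/28


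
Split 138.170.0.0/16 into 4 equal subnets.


New prefix = 16 + 2 = 18
Each subnet has 16384 addresses
  138.170.0.0/18
  138.170.64.0/18
  138.170.128.0/18
  138.170.192.0/18
Subnets: 138.170.0.0/18, 138.170.64.0/18, 138.170.128.0/18, 138.170.192.0/18
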